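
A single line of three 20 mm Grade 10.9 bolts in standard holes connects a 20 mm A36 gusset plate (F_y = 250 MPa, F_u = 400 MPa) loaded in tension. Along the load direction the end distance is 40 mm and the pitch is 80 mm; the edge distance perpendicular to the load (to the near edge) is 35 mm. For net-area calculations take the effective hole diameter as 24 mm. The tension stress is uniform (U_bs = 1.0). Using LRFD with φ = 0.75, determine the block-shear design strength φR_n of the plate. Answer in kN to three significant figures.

Shear plane L_v = 40 + 2·80 = 200 mm; A_gv = 200 × 20 = 4000 mm².
A_nv = (200 − 2.5·24) × 20 = 2800 mm².
A_nt = (35 − 0.5·24) × 20 = 460 mm².
0.6 F_u A_nv = 672 kN; 0.6 F_y A_gv = 600 kN → shear yielding governs the shear term.
R_n = 600 + 1.0 × 400 × 460 / 1000 = 784 kN.
Design strength φR_n = 0.75 × 784 = 588 kN.

588 kN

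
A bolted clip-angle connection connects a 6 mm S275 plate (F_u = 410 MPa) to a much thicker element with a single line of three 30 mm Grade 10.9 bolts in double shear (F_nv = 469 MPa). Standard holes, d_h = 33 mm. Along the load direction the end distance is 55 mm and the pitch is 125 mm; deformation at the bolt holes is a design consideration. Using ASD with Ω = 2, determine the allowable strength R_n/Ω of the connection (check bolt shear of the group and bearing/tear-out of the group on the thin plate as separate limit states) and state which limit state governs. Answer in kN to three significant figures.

Bolt shear: A_b = π·30²/4 = 706.9 mm²; R_n = 469 × 706.9 × 3 × 2 / 1000 = 1989 kN → 1989 / 2 = 995 kN.
Bearing (1.2 l_c t F_u ≤ 2.4 d t F_u): upper limit = 2.4·30·6·410 / 1000 = 177.1 kN.
  Edge l_c = 55 − 33/2 = 38.5 → r_n = 113.7 kN; interior l_c = 125 − 33 = 92 → r_n = 177.1 kN.
  R_n,bearing = 1·113.7 + 2·177.1 = 467.9 kN → 467.9 / 2 = 234 kN.
Bearing governs: 234 kN.

234 kN (bearing governs)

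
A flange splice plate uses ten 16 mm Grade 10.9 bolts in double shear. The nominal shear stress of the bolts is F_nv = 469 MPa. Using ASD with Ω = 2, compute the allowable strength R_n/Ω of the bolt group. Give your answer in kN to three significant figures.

A_b = π × 16² / 4 = 201.1 mm².
R_n = F_nv · A_b · n · n_s = 469 × 201.1 × 10 × 2 / 1000 = 1886 kN.
Allowable strength R_n/Ω = 1886 / 2 = 943 kN.

943 kN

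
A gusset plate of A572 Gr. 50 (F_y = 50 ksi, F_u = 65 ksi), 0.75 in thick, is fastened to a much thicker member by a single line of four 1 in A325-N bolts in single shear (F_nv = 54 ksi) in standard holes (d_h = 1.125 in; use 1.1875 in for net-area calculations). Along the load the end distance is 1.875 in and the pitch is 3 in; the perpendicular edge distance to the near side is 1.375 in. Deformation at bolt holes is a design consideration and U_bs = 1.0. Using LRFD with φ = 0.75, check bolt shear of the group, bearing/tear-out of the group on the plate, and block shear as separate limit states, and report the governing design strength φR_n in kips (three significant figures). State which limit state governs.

Bolt shear: A_b = π·1²/4 = 0.7854 in²; R_n = 54 × 0.7854 × 4 × 1 = 169.6 kips → 0.75 × 169.6 = 127 kips.
Bearing: edge l_c = 1.312, r_n = 76.78 kips; interior l_c = 1.875, r_n = 109.7 kips; R_n = 76.78 + 3·109.7 = 405.8 kips → 304 kips.
Block shear: A_gv = 8.156, A_nv = 5.039, A_nt = 0.5859 in²; R_n = min(0.6F_uA_nv, 0.6F_yA_gv) + U_bs·F_u·A_nt = 234.6 kips → 176 kips.
Bolt shear governs: 127 kips.

127 kips (bolt shear governs)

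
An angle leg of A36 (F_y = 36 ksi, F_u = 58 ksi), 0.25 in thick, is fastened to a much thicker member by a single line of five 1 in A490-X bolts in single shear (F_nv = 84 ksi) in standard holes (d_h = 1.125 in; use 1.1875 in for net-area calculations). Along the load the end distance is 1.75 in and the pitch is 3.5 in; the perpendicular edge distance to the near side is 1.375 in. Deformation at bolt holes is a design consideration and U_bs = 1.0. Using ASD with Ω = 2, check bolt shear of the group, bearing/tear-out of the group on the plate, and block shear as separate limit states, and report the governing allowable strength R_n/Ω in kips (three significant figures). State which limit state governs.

48.2 kips (block shear governs)

Bolt shear: A_b = π·1²/4 = 0.7854 in²; R_n = 84 × 0.7854 × 5 × 1 = 329.9 kips → 329.9 / 2 = 165 kips.
Bearing: edge l_c = 1.188, r_n = 20.66 kips; interior l_c = 2.375, r_n = 34.8 kips; R_n = 20.66 + 4·34.8 = 159.9 kips → 79.9 kips.
Block shear: A_gv = 3.938, A_nv = 2.602, A_nt = 0.1953 in²; R_n = min(0.6F_uA_nv, 0.6F_yA_gv) + U_bs·F_u·A_nt = 96.38 kips → 48.2 kips.
Block shear governs: 48.2 kips.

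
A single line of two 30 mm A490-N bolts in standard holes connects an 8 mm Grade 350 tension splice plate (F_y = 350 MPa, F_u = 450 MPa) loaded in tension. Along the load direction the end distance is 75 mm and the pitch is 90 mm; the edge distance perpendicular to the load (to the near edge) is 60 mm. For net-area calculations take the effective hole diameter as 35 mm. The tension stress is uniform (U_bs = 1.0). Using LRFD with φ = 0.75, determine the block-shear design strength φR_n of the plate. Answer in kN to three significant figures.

Shear plane L_v = 75 + 1·90 = 165 mm; A_gv = 165 × 8 = 1320 mm².
A_nv = (165 − 1.5·35) × 8 = 900 mm².
A_nt = (60 − 0.5·35) × 8 = 340 mm².
0.6 F_u A_nv = 243 kN; 0.6 F_y A_gv = 277.2 kN → shear rupture governs the shear term.
R_n = 243 + 1.0 × 450 × 340 / 1000 = 396 kN.
Design strength φR_n = 0.75 × 396 = 297 kN.

297 kN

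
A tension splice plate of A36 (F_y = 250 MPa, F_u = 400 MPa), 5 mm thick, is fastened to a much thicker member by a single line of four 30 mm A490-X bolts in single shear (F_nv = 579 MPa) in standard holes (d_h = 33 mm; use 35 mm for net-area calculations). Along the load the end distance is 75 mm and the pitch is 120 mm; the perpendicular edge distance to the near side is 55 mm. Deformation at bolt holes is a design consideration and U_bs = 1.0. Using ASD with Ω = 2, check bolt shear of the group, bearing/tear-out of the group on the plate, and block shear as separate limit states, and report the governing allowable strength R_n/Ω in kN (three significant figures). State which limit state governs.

Bolt shear: A_b = π·30²/4 = 706.9 mm²; R_n = 579 × 706.9 × 4 × 1 / 1000 = 1637 kN → 1637 / 2 = 819 kN.
Bearing: edge l_c = 58.5, r_n = 140.4 kN; interior l_c = 87, r_n = 144 kN; R_n = 140.4 + 3·144 = 572.4 kN → 286 kN.
Block shear: A_gv = 2175, A_nv = 1562, A_nt = 187.5 mm²; R_n = min(0.6F_uA_nv, 0.6F_yA_gv) + U_bs·F_u·A_nt = 401.2 kN → 201 kN.
Block shear governs: 201 kN.

201 kN (block shear governs)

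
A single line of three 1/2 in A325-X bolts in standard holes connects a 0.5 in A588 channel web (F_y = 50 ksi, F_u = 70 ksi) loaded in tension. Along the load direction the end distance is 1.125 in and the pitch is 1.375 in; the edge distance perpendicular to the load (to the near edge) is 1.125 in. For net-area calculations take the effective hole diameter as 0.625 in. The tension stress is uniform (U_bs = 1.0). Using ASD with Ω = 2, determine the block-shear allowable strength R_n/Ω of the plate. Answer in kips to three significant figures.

38.5 kips

Shear plane L_v = 1.125 + 2·1.375 = 3.875 in; A_gv = 3.875 × 0.5 = 1.938 in².
A_nv = (3.875 − 2.5·0.625) × 0.5 = 1.156 in².
A_nt = (1.125 − 0.5·0.625) × 0.5 = 0.4062 in².
0.6 F_u A_nv = 48.56 kips; 0.6 F_y A_gv = 58.12 kips → shear rupture governs the shear term.
R_n = 48.56 + 1.0 × 70 × 0.4062 = 77 kips.
Allowable strength R_n/Ω = 77 / 2 = 38.5 kips.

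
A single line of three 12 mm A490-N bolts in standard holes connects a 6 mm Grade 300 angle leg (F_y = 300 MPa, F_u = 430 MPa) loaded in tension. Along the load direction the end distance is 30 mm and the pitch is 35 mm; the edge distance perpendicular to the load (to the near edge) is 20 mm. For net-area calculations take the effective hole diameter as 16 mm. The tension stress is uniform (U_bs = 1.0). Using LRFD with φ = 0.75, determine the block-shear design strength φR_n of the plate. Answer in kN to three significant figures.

92.9 kN

Shear plane L_v = 30 + 2·35 = 100 mm; A_gv = 100 × 6 = 600 mm².
A_nv = (100 − 2.5·16) × 6 = 360 mm².
A_nt = (20 − 0.5·16) × 6 = 72 mm².
0.6 F_u A_nv = 92.88 kN; 0.6 F_y A_gv = 108 kN → shear rupture governs the shear term.
R_n = 92.88 + 1.0 × 430 × 72 / 1000 = 123.8 kN.
Design strength φR_n = 0.75 × 123.8 = 92.9 kN.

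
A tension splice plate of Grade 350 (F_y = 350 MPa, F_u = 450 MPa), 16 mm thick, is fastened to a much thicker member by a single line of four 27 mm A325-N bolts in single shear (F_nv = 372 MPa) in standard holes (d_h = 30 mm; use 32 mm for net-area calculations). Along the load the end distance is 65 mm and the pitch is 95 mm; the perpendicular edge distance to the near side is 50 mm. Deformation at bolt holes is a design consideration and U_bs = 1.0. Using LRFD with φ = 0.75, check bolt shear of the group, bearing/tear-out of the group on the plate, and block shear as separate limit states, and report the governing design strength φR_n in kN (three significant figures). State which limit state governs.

Bolt shear: A_b = π·27²/4 = 572.6 mm²; R_n = 372 × 572.6 × 4 × 1 / 1000 = 852 kN → 0.75 × 852 = 639 kN.
Bearing: edge l_c = 50, r_n = 432 kN; interior l_c = 65, r_n = 466.6 kN; R_n = 432 + 3·466.6 = 1832 kN → 1370 kN.
Block shear: A_gv = 5600, A_nv = 3808, A_nt = 544 mm²; R_n = min(0.6F_uA_nv, 0.6F_yA_gv) + U_bs·F_u·A_nt = 1273 kN → 955 kN.
Bolt shear governs: 639 kN.

639 kN (bolt shear governs)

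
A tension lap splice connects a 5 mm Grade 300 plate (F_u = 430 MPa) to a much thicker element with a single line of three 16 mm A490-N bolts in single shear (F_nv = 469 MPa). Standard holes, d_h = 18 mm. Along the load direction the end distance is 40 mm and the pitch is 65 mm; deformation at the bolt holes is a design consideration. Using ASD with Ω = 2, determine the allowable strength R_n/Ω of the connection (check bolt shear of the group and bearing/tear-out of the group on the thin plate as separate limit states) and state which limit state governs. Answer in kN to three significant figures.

Bolt shear: A_b = π·16²/4 = 201.1 mm²; R_n = 469 × 201.1 × 3 × 1 / 1000 = 282.9 kN → 282.9 / 2 = 141 kN.
Bearing (1.2 l_c t F_u ≤ 2.4 d t F_u): upper limit = 2.4·16·5·430 / 1000 = 82.56 kN.
  Edge l_c = 40 − 18/2 = 31 → r_n = 79.98 kN; interior l_c = 65 − 18 = 47 → r_n = 82.56 kN.
  R_n,bearing = 1·79.98 + 2·82.56 = 245.1 kN → 245.1 / 2 = 123 kN.
Bearing governs: 123 kN.

123 kN (bearing governs)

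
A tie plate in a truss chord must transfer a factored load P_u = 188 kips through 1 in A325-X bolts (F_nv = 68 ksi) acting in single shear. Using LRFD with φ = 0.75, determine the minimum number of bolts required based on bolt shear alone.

A_b = π·1²/4 = 0.7854 in².
Per-bolt design strength φR_n = 0.75 × 68 × 0.7854 × 1 = 40.06 kips.
n ≥ 188 / 40.06 = 4.694 → use 5 bolts.

5 bolts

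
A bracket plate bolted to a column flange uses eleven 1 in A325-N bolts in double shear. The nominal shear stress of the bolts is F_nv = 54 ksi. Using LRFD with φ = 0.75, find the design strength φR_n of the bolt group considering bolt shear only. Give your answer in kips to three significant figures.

700 kips

A_b = π × 1² / 4 = 0.7854 in².
R_n = F_nv · A_b · n · n_s = 54 × 0.7854 × 11 × 2 = 933.1 kips.
Design strength φR_n = 0.75 × 933.1 = 700 kips.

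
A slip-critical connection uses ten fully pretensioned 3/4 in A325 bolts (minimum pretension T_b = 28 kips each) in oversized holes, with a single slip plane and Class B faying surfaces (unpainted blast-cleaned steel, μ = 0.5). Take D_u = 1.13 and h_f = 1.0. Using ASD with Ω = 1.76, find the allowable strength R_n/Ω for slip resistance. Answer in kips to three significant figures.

89.9 kips

R_n = μ · D_u · h_f · T_b · n_s · n_b = 0.5 × 1.13 × 1.0 × 28 × 1 × 10 = 158.2 kips.
Allowable strength R_n/Ω = 158.2 / 1.76 = 89.9 kips.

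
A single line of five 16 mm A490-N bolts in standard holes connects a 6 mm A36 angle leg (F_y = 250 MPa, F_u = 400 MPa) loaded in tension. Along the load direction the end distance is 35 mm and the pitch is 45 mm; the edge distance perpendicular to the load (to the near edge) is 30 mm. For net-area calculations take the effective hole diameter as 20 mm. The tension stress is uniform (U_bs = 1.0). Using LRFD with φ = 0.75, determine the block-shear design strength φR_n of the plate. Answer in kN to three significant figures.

Shear plane L_v = 35 + 4·45 = 215 mm; A_gv = 215 × 6 = 1290 mm².
A_nv = (215 − 4.5·20) × 6 = 750 mm².
A_nt = (30 − 0.5·20) × 6 = 120 mm².
0.6 F_u A_nv = 180 kN; 0.6 F_y A_gv = 193.5 kN → shear rupture governs the shear term.
R_n = 180 + 1.0 × 400 × 120 / 1000 = 228 kN.
Design strength φR_n = 0.75 × 228 = 171 kN.

171 kN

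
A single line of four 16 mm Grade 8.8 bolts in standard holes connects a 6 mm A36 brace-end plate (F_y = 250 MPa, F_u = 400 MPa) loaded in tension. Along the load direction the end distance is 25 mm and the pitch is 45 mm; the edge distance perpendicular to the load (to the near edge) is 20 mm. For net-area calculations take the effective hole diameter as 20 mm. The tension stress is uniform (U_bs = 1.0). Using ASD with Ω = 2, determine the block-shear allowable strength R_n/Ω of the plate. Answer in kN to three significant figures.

Shear plane L_v = 25 + 3·45 = 160 mm; A_gv = 160 × 6 = 960 mm².
A_nv = (160 − 3.5·20) × 6 = 540 mm².
A_nt = (20 − 0.5·20) × 6 = 60 mm².
0.6 F_u A_nv = 129.6 kN; 0.6 F_y A_gv = 144 kN → shear rupture governs the shear term.
R_n = 129.6 + 1.0 × 400 × 60 / 1000 = 153.6 kN.
Allowable strength R_n/Ω = 153.6 / 2 = 76.8 kN.

76.8 kN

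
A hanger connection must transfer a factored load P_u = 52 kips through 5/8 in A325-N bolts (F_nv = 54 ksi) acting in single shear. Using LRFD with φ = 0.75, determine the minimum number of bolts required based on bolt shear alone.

A_b = π·0.625²/4 = 0.3068 in².
Per-bolt design strength φR_n = 0.75 × 54 × 0.3068 × 1 = 12.43 kips.
n ≥ 52 / 12.43 = 4.185 → use 5 bolts.

5 bolts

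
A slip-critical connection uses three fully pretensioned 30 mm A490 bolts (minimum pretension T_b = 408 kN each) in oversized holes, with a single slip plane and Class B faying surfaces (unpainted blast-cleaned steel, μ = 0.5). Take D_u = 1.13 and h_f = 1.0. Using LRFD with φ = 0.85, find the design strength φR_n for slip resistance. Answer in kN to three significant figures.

R_n = μ · D_u · h_f · T_b · n_s · n_b = 0.5 × 1.13 × 1.0 × 408 × 1 × 3 = 691.6 kN.
Design strength φR_n = 0.85 × 691.6 = 588 kN.

588 kN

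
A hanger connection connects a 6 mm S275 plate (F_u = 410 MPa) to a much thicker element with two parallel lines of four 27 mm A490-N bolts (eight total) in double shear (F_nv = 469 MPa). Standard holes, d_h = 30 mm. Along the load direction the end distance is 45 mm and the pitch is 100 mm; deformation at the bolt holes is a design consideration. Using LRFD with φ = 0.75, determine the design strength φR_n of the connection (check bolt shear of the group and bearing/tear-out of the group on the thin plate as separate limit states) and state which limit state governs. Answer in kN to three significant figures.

Bolt shear: A_b = π·27²/4 = 572.6 mm²; R_n = 469 × 572.6 × 8 × 2 / 1000 = 4296 kN → 0.75 × 4296 = 3220 kN.
Bearing (1.2 l_c t F_u ≤ 2.4 d t F_u): upper limit = 2.4·27·6·410 / 1000 = 159.4 kN.
  Edge l_c = 45 − 30/2 = 30 → r_n = 88.56 kN; interior l_c = 100 − 30 = 70 → r_n = 159.4 kN.
  R_n,bearing = 2·88.56 + 6·159.4 = 1134 kN → 0.75 × 1134 = 850 kN.
Bearing governs: 850 kN.

850 kN (bearing governs)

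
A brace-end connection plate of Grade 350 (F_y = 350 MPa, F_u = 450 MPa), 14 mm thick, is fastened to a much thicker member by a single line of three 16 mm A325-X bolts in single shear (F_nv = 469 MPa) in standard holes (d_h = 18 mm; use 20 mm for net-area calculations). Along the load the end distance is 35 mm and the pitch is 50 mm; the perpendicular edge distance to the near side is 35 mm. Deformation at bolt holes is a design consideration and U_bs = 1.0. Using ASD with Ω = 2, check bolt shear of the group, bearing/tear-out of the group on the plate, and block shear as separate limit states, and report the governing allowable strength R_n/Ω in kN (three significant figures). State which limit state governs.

Bolt shear: A_b = π·16²/4 = 201.1 mm²; R_n = 469 × 201.1 × 3 × 1 / 1000 = 282.9 kN → 282.9 / 2 = 141 kN.
Bearing: edge l_c = 26, r_n = 196.6 kN; interior l_c = 32, r_n = 241.9 kN; R_n = 196.6 + 2·241.9 = 680.4 kN → 340 kN.
Block shear: A_gv = 1890, A_nv = 1190, A_nt = 350 mm²; R_n = min(0.6F_uA_nv, 0.6F_yA_gv) + U_bs·F_u·A_nt = 478.8 kN → 239 kN.
Bolt shear governs: 141 kN.

141 kN (bolt shear governs)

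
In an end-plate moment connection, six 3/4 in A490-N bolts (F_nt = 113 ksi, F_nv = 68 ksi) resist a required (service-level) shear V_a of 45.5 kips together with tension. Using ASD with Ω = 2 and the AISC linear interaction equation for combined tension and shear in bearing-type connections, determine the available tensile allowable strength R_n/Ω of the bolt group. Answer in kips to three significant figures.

119 kips

A_b = π·0.75²/4 = 0.4418 in²; f_rv = 45.5 / (6 × 0.4418) = 17.17 ksi.
F'_nt = 1.3 F_nt − (Ω F_nt / F_nv) f_rv = 1.3·113 − (2·113/68)·17.17 = 89.85 ksi, capped at F_nt → F'_nt = 89.85 ksi.
R_n = F'_nt · A_b · n = 89.85 × 0.4418 × 6 = 238.2 kips.
Allowable strength R_n/Ω = 238.2 / 2 = 119 kips.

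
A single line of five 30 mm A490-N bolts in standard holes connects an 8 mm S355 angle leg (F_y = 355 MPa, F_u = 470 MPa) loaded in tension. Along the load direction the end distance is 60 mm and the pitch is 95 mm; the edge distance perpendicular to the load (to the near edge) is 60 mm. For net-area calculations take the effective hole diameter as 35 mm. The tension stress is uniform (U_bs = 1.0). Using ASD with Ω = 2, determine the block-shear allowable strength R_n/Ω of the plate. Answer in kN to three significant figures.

Shear plane L_v = 60 + 4·95 = 440 mm; A_gv = 440 × 8 = 3520 mm².
A_nv = (440 − 4.5·35) × 8 = 2260 mm².
A_nt = (60 − 0.5·35) × 8 = 340 mm².
0.6 F_u A_nv = 637.3 kN; 0.6 F_y A_gv = 749.8 kN → shear rupture governs the shear term.
R_n = 637.3 + 1.0 × 470 × 340 / 1000 = 797.1 kN.
Allowable strength R_n/Ω = 797.1 / 2 = 399 kN.

399 kN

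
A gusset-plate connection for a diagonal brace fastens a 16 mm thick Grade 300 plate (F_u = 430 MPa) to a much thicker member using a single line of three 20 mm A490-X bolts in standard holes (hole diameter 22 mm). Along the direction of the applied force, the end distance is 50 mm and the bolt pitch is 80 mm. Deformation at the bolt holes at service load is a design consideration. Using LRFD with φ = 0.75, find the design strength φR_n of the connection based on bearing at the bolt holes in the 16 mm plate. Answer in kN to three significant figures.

Per bolt r_n = 1.2 l_c t F_u ≤ 2.4 d t F_u; upper limit = 2.4 × 20 × 16 × 430 / 1000 = 330.2 kN.
Edge bolt: l_c = 50 − 22/2 = 39 mm → 1.2 × 39 × 16 × 430 / 1000 = 322 → r_n = 322 kN.
Interior bolts: l_c = 80 − 22 = 58 mm → 1.2 × 58 × 16 × 430 / 1000 = 478.8 → r_n = 330.2 kN.
R_n = 1 × 322 + 2 × 330.2 = 982.5 kN.
Design strength φR_n = 0.75 × 982.5 = 737 kN.

737 kN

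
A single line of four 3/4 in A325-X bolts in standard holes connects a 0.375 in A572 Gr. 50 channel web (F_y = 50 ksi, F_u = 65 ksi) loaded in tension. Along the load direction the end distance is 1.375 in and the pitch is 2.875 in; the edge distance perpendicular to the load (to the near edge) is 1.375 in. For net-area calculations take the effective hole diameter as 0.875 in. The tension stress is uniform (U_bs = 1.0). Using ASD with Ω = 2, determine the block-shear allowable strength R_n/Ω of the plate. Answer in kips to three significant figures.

Shear plane L_v = 1.375 + 3·2.875 = 10 in; A_gv = 10 × 0.375 = 3.75 in².
A_nv = (10 − 3.5·0.875) × 0.375 = 2.602 in².
A_nt = (1.375 − 0.5·0.875) × 0.375 = 0.3516 in².
0.6 F_u A_nv = 101.5 kips; 0.6 F_y A_gv = 112.5 kips → shear rupture governs the shear term.
R_n = 101.5 + 1.0 × 65 × 0.3516 = 124.3 kips.
Allowable strength R_n/Ω = 124.3 / 2 = 62.2 kips.

62.2 kips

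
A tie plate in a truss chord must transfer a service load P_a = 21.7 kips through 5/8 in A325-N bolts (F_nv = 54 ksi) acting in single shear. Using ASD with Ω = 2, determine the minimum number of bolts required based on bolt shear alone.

A_b = π·0.625²/4 = 0.3068 in².
Per-bolt allowable strength R_n/Ω = 54 × 0.3068 × 1 / 2 = 8.283 kips.
n ≥ 21.7 / 8.283 = 2.62 → use 3 bolts.

3 bolts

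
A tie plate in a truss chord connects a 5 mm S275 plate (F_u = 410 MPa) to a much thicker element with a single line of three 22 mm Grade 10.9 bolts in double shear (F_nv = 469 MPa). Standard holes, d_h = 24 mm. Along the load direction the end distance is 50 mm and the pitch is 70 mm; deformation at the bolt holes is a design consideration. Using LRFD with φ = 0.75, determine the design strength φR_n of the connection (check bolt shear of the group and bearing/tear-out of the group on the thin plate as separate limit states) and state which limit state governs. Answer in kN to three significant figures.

232 kN (bearing governs)

Bolt shear: A_b = π·22²/4 = 380.1 mm²; R_n = 469 × 380.1 × 3 × 2 / 1000 = 1070 kN → 0.75 × 1070 = 802 kN.
Bearing (1.2 l_c t F_u ≤ 2.4 d t F_u): upper limit = 2.4·22·5·410 / 1000 = 108.2 kN.
  Edge l_c = 50 − 24/2 = 38 → r_n = 93.48 kN; interior l_c = 70 − 24 = 46 → r_n = 108.2 kN.
  R_n,bearing = 1·93.48 + 2·108.2 = 310 kN → 0.75 × 310 = 232 kN.
Bearing governs: 232 kN.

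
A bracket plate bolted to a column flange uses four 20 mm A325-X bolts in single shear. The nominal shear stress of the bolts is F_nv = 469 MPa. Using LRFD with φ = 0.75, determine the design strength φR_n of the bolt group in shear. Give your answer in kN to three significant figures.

A_b = π × 20² / 4 = 314.2 mm².
R_n = F_nv · A_b · n · n_s = 469 × 314.2 × 4 × 1 / 1000 = 589.4 kN.
Design strength φR_n = 0.75 × 589.4 = 442 kN.

442 kN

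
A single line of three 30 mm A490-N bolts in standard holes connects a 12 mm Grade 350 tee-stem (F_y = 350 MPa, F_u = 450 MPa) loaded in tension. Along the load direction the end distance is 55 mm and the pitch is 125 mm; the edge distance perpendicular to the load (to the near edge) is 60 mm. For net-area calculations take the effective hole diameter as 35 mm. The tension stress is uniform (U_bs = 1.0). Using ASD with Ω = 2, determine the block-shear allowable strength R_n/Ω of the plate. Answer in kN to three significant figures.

Shear plane L_v = 55 + 2·125 = 305 mm; A_gv = 305 × 12 = 3660 mm².
A_nv = (305 − 2.5·35) × 12 = 2610 mm².
A_nt = (60 − 0.5·35) × 12 = 510 mm².
0.6 F_u A_nv = 704.7 kN; 0.6 F_y A_gv = 768.6 kN → shear rupture governs the shear term.
R_n = 704.7 + 1.0 × 450 × 510 / 1000 = 934.2 kN.
Allowable strength R_n/Ω = 934.2 / 2 = 467 kN.

467 kN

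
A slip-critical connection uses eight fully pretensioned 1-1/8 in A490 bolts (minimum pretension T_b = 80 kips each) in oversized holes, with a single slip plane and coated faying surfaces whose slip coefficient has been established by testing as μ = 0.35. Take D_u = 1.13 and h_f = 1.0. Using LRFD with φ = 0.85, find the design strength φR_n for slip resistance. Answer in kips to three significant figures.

215 kips

R_n = μ · D_u · h_f · T_b · n_s · n_b = 0.35 × 1.13 × 1.0 × 80 × 1 × 8 = 253.1 kips.
Design strength φR_n = 0.85 × 253.1 = 215 kips.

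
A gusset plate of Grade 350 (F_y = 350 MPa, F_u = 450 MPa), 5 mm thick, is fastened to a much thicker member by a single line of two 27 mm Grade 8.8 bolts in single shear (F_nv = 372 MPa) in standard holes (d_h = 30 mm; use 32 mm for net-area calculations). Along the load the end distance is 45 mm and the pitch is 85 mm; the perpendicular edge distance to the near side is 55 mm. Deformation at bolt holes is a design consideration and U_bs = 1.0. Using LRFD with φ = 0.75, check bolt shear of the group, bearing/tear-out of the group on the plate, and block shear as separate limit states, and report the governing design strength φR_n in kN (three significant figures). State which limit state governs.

Bolt shear: A_b = π·27²/4 = 572.6 mm²; R_n = 372 × 572.6 × 2 × 1 / 1000 = 426 kN → 0.75 × 426 = 319 kN.
Bearing: edge l_c = 30, r_n = 81 kN; interior l_c = 55, r_n = 145.8 kN; R_n = 81 + 1·145.8 = 226.8 kN → 170 kN.
Block shear: A_gv = 650, A_nv = 410, A_nt = 195 mm²; R_n = min(0.6F_uA_nv, 0.6F_yA_gv) + U_bs·F_u·A_nt = 198.5 kN → 149 kN.
Block shear governs: 149 kN.

149 kN (block shear governs)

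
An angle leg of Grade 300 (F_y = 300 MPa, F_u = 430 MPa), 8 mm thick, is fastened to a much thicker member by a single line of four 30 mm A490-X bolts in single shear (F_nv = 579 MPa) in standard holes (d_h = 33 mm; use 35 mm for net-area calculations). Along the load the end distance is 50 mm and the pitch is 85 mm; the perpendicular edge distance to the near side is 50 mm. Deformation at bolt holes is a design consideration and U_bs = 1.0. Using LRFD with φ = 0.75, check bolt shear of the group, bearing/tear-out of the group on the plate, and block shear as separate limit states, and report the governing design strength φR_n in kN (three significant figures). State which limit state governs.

366 kN (block shear governs)

Bolt shear: A_b = π·30²/4 = 706.9 mm²; R_n = 579 × 706.9 × 4 × 1 / 1000 = 1637 kN → 0.75 × 1637 = 1230 kN.
Bearing: edge l_c = 33.5, r_n = 138.3 kN; interior l_c = 52, r_n = 214.7 kN; R_n = 138.3 + 3·214.7 = 782.3 kN → 587 kN.
Block shear: A_gv = 2440, A_nv = 1460, A_nt = 260 mm²; R_n = min(0.6F_uA_nv, 0.6F_yA_gv) + U_bs·F_u·A_nt = 488.5 kN → 366 kN.
Block shear governs: 366 kN.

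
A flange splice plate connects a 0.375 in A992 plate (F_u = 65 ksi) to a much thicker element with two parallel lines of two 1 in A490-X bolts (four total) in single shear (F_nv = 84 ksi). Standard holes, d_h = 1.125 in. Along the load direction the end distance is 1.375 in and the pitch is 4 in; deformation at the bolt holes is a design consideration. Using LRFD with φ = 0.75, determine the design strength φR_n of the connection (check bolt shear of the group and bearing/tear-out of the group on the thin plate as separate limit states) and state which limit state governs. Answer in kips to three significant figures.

123 kips (bearing governs)

Bolt shear: A_b = π·1²/4 = 0.7854 in²; R_n = 84 × 0.7854 × 4 × 1 = 263.9 kips → 0.75 × 263.9 = 198 kips.
Bearing (1.2 l_c t F_u ≤ 2.4 d t F_u): upper limit = 2.4·1·0.375·65 = 58.5 kips.
  Edge l_c = 1.375 − 1.125/2 = 0.8125 → r_n = 23.77 kips; interior l_c = 4 − 1.125 = 2.875 → r_n = 58.5 kips.
  R_n,bearing = 2·23.77 + 2·58.5 = 164.5 kips → 0.75 × 164.5 = 123 kips.
Bearing governs: 123 kips.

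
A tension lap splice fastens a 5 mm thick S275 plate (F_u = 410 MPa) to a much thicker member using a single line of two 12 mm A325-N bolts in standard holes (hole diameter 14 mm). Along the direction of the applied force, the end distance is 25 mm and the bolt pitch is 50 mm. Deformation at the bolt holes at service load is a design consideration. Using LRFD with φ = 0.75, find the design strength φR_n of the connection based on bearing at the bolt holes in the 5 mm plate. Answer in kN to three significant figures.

77.5 kN

Per bolt r_n = 1.2 l_c t F_u ≤ 2.4 d t F_u; upper limit = 2.4 × 12 × 5 × 410 / 1000 = 59.04 kN.
Edge bolt: l_c = 25 − 14/2 = 18 mm → 1.2 × 18 × 5 × 410 / 1000 = 44.28 → r_n = 44.28 kN.
Interior bolts: l_c = 50 − 14 = 36 mm → 1.2 × 36 × 5 × 410 / 1000 = 88.56 → r_n = 59.04 kN.
R_n = 1 × 44.28 + 1 × 59.04 = 103.3 kN.
Design strength φR_n = 0.75 × 103.3 = 77.5 kN.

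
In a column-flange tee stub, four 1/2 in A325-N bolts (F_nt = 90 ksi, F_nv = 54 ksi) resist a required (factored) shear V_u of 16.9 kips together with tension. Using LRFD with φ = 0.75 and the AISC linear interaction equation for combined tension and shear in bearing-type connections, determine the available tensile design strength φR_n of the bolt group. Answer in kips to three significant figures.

40.8 kips

A_b = π·0.5²/4 = 0.1963 in²; f_rv = 16.9 / (4 × 0.1963) = 21.52 ksi.
F'_nt = 1.3 F_nt − (F_nt / φF_nv) f_rv = 1.3·90 − (90/(0.75·54))·21.52 = 69.18 ksi, capped at F_nt → F'_nt = 69.18 ksi.
R_n = F'_nt · A_b · n = 69.18 × 0.1963 × 4 = 54.34 kips.
Design strength φR_n = 0.75 × 54.34 = 40.8 kips.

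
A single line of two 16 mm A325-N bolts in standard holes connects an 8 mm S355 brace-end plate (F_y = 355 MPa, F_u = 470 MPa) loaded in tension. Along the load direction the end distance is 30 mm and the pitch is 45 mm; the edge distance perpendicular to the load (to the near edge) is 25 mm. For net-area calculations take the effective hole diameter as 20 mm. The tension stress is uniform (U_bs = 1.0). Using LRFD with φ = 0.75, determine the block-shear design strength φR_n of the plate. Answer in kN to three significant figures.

Shear plane L_v = 30 + 1·45 = 75 mm; A_gv = 75 × 8 = 600 mm².
A_nv = (75 − 1.5·20) × 8 = 360 mm².
A_nt = (25 − 0.5·20) × 8 = 120 mm².
0.6 F_u A_nv = 101.5 kN; 0.6 F_y A_gv = 127.8 kN → shear rupture governs the shear term.
R_n = 101.5 + 1.0 × 470 × 120 / 1000 = 157.9 kN.
Design strength φR_n = 0.75 × 157.9 = 118 kN.

118 kN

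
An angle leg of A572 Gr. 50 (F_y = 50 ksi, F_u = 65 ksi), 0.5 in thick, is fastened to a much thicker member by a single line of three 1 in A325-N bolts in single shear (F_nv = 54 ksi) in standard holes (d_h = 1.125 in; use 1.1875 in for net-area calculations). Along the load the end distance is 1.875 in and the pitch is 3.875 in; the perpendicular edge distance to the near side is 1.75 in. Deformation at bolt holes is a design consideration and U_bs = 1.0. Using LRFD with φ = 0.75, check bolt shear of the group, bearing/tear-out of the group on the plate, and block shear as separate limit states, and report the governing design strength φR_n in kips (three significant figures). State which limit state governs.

Bolt shear: A_b = π·1²/4 = 0.7854 in²; R_n = 54 × 0.7854 × 3 × 1 = 127.2 kips → 0.75 × 127.2 = 95.4 kips.
Bearing: edge l_c = 1.312, r_n = 51.19 kips; interior l_c = 2.75, r_n = 78 kips; R_n = 51.19 + 2·78 = 207.2 kips → 155 kips.
Block shear: A_gv = 4.812, A_nv = 3.328, A_nt = 0.5781 in²; R_n = min(0.6F_uA_nv, 0.6F_yA_gv) + U_bs·F_u·A_nt = 167.4 kips → 126 kips.
Bolt shear governs: 95.4 kips.

95.4 kips (bolt shear governs)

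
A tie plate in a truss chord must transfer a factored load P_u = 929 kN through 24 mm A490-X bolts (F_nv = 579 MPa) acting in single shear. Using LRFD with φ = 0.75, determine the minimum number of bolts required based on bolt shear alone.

A_b = π·24²/4 = 452.4 mm².
Per-bolt design strength φR_n = 0.75 × 579 × 452.4 × 1 / 1000 = 196.5 kN.
n ≥ 929 / 196.5 = 4.729 → use 5 bolts.

5 bolts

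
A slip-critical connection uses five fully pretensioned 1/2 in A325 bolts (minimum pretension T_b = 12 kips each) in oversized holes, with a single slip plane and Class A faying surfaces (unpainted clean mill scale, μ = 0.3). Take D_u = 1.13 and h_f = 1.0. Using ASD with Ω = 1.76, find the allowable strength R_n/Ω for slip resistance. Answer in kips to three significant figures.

R_n = μ · D_u · h_f · T_b · n_s · n_b = 0.3 × 1.13 × 1.0 × 12 × 1 × 5 = 20.34 kips.
Allowable strength R_n/Ω = 20.34 / 1.76 = 11.6 kips.

11.6 kips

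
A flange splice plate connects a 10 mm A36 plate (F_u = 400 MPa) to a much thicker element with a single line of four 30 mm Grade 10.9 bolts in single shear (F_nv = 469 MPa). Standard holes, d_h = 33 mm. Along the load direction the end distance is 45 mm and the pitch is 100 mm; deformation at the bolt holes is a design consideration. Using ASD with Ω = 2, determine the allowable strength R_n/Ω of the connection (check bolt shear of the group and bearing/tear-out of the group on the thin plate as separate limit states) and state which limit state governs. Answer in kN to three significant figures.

Bolt shear: A_b = π·30²/4 = 706.9 mm²; R_n = 469 × 706.9 × 4 × 1 / 1000 = 1326 kN → 1326 / 2 = 663 kN.
Bearing (1.2 l_c t F_u ≤ 2.4 d t F_u): upper limit = 2.4·30·10·400 / 1000 = 288 kN.
  Edge l_c = 45 − 33/2 = 28.5 → r_n = 136.8 kN; interior l_c = 100 − 33 = 67 → r_n = 288 kN.
  R_n,bearing = 1·136.8 + 3·288 = 1001 kN → 1001 / 2 = 500 kN.
Bearing governs: 500 kN.

500 kN (bearing governs)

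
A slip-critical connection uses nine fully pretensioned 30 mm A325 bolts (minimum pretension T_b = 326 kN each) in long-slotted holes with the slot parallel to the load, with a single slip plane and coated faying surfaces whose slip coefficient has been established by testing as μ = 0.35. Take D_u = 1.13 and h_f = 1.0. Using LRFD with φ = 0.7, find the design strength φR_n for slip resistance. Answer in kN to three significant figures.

812 kN

R_n = μ · D_u · h_f · T_b · n_s · n_b = 0.35 × 1.13 × 1.0 × 326 × 1 × 9 = 1160 kN.
Design strength φR_n = 0.7 × 1160 = 812 kN.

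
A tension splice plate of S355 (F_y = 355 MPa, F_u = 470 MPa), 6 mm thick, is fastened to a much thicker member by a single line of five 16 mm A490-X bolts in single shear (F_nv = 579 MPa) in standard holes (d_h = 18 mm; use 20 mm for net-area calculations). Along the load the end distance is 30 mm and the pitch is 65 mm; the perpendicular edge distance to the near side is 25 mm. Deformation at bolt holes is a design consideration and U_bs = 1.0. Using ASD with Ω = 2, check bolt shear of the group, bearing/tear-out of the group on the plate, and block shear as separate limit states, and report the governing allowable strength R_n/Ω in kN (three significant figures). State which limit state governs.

Bolt shear: A_b = π·16²/4 = 201.1 mm²; R_n = 579 × 201.1 × 5 × 1 / 1000 = 582.1 kN → 582.1 / 2 = 291 kN.
Bearing: edge l_c = 21, r_n = 71.06 kN; interior l_c = 47, r_n = 108.3 kN; R_n = 71.06 + 4·108.3 = 504.2 kN → 252 kN.
Block shear: A_gv = 1740, A_nv = 1200, A_nt = 90 mm²; R_n = min(0.6F_uA_nv, 0.6F_yA_gv) + U_bs·F_u·A_nt = 380.7 kN → 190 kN.
Block shear governs: 190 kN.

190 kN (block shear governs)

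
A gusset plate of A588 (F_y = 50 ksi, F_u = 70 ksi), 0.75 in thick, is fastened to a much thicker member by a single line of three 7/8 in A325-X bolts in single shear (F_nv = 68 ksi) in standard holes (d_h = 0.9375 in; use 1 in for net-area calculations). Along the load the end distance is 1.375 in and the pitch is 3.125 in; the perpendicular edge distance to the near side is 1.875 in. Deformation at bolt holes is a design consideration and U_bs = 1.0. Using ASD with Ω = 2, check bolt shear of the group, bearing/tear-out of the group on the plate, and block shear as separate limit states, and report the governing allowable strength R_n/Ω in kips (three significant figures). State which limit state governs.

61.3 kips (bolt shear governs)

Bolt shear: A_b = π·0.875²/4 = 0.6013 in²; R_n = 68 × 0.6013 × 3 × 1 = 122.7 kips → 122.7 / 2 = 61.3 kips.
Bearing: edge l_c = 0.9062, r_n = 57.09 kips; interior l_c = 2.188, r_n = 110.3 kips; R_n = 57.09 + 2·110.3 = 277.6 kips → 139 kips.
Block shear: A_gv = 5.719, A_nv = 3.844, A_nt = 1.031 in²; R_n = min(0.6F_uA_nv, 0.6F_yA_gv) + U_bs·F_u·A_nt = 233.6 kips → 117 kips.
Bolt shear governs: 61.3 kips.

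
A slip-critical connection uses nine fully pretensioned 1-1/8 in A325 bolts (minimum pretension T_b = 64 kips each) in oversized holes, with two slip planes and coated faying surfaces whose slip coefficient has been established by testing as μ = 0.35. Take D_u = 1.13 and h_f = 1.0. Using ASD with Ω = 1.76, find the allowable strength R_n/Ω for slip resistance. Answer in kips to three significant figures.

R_n = μ · D_u · h_f · T_b · n_s · n_b = 0.35 × 1.13 × 1.0 × 64 × 2 × 9 = 455.6 kips.
Allowable strength R_n/Ω = 455.6 / 1.76 = 259 kips.

259 kips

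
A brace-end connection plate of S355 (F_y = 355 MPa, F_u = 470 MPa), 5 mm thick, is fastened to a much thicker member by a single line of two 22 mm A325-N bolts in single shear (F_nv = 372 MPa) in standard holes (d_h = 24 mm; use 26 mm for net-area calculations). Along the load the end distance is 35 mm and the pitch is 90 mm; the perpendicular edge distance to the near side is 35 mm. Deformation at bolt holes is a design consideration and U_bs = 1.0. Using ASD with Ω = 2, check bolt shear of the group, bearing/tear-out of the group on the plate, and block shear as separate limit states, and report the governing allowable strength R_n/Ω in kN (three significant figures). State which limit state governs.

Bolt shear: A_b = π·22²/4 = 380.1 mm²; R_n = 372 × 380.1 × 2 × 1 / 1000 = 282.8 kN → 282.8 / 2 = 141 kN.
Bearing: edge l_c = 23, r_n = 64.86 kN; interior l_c = 66, r_n = 124.1 kN; R_n = 64.86 + 1·124.1 = 188.9 kN → 94.5 kN.
Block shear: A_gv = 625, A_nv = 430, A_nt = 110 mm²; R_n = min(0.6F_uA_nv, 0.6F_yA_gv) + U_bs·F_u·A_nt = 173 kN → 86.5 kN.
Block shear governs: 86.5 kN.

86.5 kN (block shear governs)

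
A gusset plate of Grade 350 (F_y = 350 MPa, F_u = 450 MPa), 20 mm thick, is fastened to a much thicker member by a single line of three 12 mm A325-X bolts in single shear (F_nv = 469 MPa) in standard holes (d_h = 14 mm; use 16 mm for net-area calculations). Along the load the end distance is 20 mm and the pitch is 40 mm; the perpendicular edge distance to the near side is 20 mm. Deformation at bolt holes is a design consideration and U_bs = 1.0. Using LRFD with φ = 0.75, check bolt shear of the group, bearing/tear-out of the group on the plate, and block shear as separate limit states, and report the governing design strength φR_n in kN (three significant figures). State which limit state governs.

119 kN (bolt shear governs)

Bolt shear: A_b = π·12²/4 = 113.1 mm²; R_n = 469 × 113.1 × 3 × 1 / 1000 = 159.1 kN → 0.75 × 159.1 = 119 kN.
Bearing: edge l_c = 13, r_n = 140.4 kN; interior l_c = 26, r_n = 259.2 kN; R_n = 140.4 + 2·259.2 = 658.8 kN → 494 kN.
Block shear: A_gv = 2000, A_nv = 1200, A_nt = 240 mm²; R_n = min(0.6F_uA_nv, 0.6F_yA_gv) + U_bs·F_u·A_nt = 432 kN → 324 kN.
Bolt shear governs: 119 kN.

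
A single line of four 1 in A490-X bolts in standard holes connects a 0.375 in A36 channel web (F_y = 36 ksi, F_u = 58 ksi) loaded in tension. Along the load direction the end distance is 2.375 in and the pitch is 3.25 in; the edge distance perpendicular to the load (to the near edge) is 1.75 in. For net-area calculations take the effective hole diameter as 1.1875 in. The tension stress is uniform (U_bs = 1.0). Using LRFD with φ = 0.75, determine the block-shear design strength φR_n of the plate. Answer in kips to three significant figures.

Shear plane L_v = 2.375 + 3·3.25 = 12.12 in; A_gv = 12.12 × 0.375 = 4.547 in².
A_nv = (12.12 − 3.5·1.1875) × 0.375 = 2.988 in².
A_nt = (1.75 − 0.5·1.1875) × 0.375 = 0.4336 in².
0.6 F_u A_nv = 104 kips; 0.6 F_y A_gv = 98.21 kips → shear yielding governs the shear term.
R_n = 98.21 + 1.0 × 58 × 0.4336 = 123.4 kips.
Design strength φR_n = 0.75 × 123.4 = 92.5 kips.

92.5 kips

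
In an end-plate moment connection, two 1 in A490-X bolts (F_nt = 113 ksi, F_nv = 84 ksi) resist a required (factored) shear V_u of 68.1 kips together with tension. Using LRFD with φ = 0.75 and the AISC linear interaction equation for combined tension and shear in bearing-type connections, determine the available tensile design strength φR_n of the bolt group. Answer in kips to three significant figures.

81.5 kips

A_b = π·1²/4 = 0.7854 in²; f_rv = 68.1 / (2 × 0.7854) = 43.35 ksi.
F'_nt = 1.3 F_nt − (F_nt / φF_nv) f_rv = 1.3·113 − (113/(0.75·84))·43.35 = 69.14 ksi, capped at F_nt → F'_nt = 69.14 ksi.
R_n = F'_nt · A_b · n = 69.14 × 0.7854 × 2 = 108.6 kips.
Design strength φR_n = 0.75 × 108.6 = 81.5 kips.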